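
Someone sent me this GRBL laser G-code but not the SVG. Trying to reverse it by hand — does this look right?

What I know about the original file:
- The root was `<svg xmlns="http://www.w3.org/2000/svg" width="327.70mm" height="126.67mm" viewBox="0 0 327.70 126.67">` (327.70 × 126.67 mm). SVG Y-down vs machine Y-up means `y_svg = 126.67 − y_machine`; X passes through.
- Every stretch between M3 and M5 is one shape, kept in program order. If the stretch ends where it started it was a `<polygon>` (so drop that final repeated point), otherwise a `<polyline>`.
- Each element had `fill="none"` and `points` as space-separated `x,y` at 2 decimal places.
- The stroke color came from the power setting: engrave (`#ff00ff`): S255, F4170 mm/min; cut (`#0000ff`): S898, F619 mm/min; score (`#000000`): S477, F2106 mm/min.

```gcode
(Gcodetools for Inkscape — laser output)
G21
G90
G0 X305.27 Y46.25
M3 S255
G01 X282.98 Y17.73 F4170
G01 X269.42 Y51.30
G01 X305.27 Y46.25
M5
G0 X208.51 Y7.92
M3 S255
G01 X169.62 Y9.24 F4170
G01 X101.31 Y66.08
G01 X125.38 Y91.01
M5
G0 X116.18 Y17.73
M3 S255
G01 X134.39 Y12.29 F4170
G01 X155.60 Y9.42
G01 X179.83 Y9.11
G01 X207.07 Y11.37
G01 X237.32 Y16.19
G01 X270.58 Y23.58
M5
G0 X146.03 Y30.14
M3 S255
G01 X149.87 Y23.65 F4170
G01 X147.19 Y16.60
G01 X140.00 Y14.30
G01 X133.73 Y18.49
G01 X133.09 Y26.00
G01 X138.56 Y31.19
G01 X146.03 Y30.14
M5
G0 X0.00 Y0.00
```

Each laser-on run becomes one SVG element. Flip Y back into SVG space with y_svg = 126.67 − y_machine. Every run uses S255, so all elements get stroke `#ff00ff` (engrave).

Run 1: The run returns to its start, so emit a `<polygon>` with points (Y-flipped): 305.27,80.42 282.98,108.94 269.42,75.37.

Run 2: The run is open, so emit a `<polyline>` with points (Y-flipped): 208.51,118.75 169.62,117.43 101.31,60.59 125.38,35.66.

Run 3: The run is open, so emit a `<polyline>` with points (Y-flipped): 116.18,108.94 134.39,114.38 155.60,117.25 179.83,117.56 207.07,115.30 237.32,110.48 270.58,103.09.

Run 4: The run returns to its start, so emit a `<polygon>` with points (Y-flipped): 146.03,96.53 149.87,103.02 147.19,110.07 140.00,112.37 133.73,108.18 133.09,100.67 138.56,95.48.

<svg xmlns="http://www.w3.org/2000/svg" width="327.70mm" height="126.67mm" viewBox="0 0 327.70 126.67">
  <polygon points="305.27,80.42 282.98,108.94 269.42,75.37" fill="none" stroke="#ff00ff"/>
  <polyline points="208.51,118.75 169.62,117.43 101.31,60.59 125.38,35.66" fill="none" stroke="#ff00ff"/>
  <polyline points="116.18,108.94 134.39,114.38 155.60,117.25 179.83,117.56 207.07,115.30 237.32,110.48 270.58,103.09" fill="none" stroke="#ff00ff"/>
  <polygon points="146.03,96.53 149.87,103.02 147.19,110.07 140.00,112.37 133.73,108.18 133.09,100.67 138.56,95.48" fill="none" stroke="#ff00ff"/>
</svg>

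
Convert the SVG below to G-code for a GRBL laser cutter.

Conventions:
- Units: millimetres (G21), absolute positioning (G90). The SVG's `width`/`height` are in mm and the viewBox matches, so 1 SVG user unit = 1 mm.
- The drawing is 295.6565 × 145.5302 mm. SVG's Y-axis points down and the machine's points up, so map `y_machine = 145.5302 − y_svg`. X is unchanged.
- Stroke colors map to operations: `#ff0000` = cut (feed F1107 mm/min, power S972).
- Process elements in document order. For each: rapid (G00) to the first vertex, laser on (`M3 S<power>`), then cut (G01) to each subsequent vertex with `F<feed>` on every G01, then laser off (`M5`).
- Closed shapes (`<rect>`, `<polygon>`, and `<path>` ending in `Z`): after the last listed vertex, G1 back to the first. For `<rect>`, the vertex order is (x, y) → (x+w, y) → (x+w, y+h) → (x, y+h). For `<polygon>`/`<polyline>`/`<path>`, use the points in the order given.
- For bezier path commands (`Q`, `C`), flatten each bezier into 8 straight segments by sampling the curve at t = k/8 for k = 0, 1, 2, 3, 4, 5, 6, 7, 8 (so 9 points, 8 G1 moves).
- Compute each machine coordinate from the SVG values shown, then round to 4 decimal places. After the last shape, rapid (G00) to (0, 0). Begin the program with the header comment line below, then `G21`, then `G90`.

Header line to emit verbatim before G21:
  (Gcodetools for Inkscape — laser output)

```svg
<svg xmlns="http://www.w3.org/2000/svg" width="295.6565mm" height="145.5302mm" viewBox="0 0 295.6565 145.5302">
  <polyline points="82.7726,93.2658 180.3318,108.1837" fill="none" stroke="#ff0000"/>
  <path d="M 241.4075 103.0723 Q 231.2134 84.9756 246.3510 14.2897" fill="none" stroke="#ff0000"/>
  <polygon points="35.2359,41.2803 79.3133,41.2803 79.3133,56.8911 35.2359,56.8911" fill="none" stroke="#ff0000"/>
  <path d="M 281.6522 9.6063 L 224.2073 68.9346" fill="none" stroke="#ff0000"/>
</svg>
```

(Gcodetools for Inkscape — laser output)
G21
G90
G00 X82.7726 Y52.2644
M3 S972
G01 X180.3318 Y37.3465 F1107
M5
G00 X241.4075 Y42.4579
M3 S972
G01 X239.2548 Y47.8038 F1107
G01 X237.8937 Y54.7931 F1107
G01 X237.3242 Y63.4258 F1107
G01 X237.5463 Y73.7019 F1107
G01 X238.5601 Y85.6214 F1107
G01 X240.3654 Y99.1844 F1107
G01 X242.9624 Y114.3907 F1107
G01 X246.3510 Y131.2405 F1107
M5
G00 X35.2359 Y104.2499
M3 S972
G01 X79.3133 Y104.2499 F1107
G01 X79.3133 Y88.6391 F1107
G01 X35.2359 Y88.6391 F1107
G01 X35.2359 Y104.2499 F1107
M5
G00 X281.6522 Y135.9239
M3 S972
G01 X224.2073 Y76.5956 F1107
M5
G00 X0.0000 Y0.0000

1 u = 1 mm; y_m = 145.5302 − y.

[1] `<polyline>` line segment, #ff0000→cut S972 F1107: (82.7726,52.2644) → (180.3318,37.3465)

[2] `<path>` quadratic bezier, #ff0000→cut S972 F1107: (241.4075,42.4579) → (239.2548,47.8038) → (237.8937,54.7931) → (237.3242,63.4258) → (237.5463,73.7019) → (238.5601,85.6214) → (240.3654,99.1844) → (242.9624,114.3907) → (246.3510,131.2405)

[3] `<polygon>` rectangle, #ff0000→cut S972 F1107: (35.2359,104.2499) → (79.3133,104.2499) → (79.3133,88.6391) → (35.2359,88.6391) → (35.2359,104.2499) (closed)

[4] `<path>` line segment, #ff0000→cut S972 F1107: (281.6522,135.9239) → (224.2073,76.5956)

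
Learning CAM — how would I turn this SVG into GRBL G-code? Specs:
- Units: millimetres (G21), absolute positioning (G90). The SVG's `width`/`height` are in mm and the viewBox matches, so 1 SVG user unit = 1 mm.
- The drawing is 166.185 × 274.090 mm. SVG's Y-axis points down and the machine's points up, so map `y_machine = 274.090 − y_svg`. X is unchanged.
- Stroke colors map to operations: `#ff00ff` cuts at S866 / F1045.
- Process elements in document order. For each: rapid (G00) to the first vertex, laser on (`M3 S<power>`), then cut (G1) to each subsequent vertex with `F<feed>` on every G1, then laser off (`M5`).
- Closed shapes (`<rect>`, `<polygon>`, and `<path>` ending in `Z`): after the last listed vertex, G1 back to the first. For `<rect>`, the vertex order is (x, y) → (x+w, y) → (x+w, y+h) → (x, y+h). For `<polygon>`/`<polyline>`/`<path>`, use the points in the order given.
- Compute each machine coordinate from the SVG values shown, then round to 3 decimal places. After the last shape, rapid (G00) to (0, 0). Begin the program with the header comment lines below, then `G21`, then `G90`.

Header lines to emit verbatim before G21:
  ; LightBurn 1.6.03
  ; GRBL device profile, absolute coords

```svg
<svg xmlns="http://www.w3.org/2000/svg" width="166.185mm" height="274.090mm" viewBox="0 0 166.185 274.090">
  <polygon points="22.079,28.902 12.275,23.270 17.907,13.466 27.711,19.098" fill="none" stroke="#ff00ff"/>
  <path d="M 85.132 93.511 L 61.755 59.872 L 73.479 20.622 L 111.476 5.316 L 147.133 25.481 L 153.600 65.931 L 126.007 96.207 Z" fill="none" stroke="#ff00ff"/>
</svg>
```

viewBox `0 0 166.185 274.090` with mm width/height → 1 unit = 1 mm. Flip: y_m = 274.090 − y_svg.

**Shape 1** — `<polygon>` regular polygon, stroke `#ff00ff` → cut (S866, F1045). Machine vertices: (22.079,245.188) → (12.275,250.820) → (17.907,260.624) → (27.711,254.992) → (22.079,245.188). Closed: final G1 returns to the first vertex.

**Shape 2** — `<path>` regular polygon, stroke `#ff00ff` → cut (S866, F1045). Machine vertices: (85.132,180.579) → (61.755,214.218) → (73.479,253.468) → (111.476,268.774) → (147.133,248.609) → (153.600,208.159) → (126.007,177.883) → (85.132,180.579). Closed: final G1 returns to the first vertex.

; LightBurn 1.6.03
; GRBL device profile, absolute coords
G21
G90
G00 X22.079 Y245.188
M3 S866
G1 X12.275 Y250.820 F1045
G1 X17.907 Y260.624 F1045
G1 X27.711 Y254.992 F1045
G1 X22.079 Y245.188 F1045
M5
G00 X85.132 Y180.579
M3 S866
G1 X61.755 Y214.218 F1045
G1 X73.479 Y253.468 F1045
G1 X111.476 Y268.774 F1045
G1 X147.133 Y248.609 F1045
G1 X153.600 Y208.159 F1045
G1 X126.007 Y177.883 F1045
G1 X85.132 Y180.579 F1045
M5
G00 X0.000 Y0.000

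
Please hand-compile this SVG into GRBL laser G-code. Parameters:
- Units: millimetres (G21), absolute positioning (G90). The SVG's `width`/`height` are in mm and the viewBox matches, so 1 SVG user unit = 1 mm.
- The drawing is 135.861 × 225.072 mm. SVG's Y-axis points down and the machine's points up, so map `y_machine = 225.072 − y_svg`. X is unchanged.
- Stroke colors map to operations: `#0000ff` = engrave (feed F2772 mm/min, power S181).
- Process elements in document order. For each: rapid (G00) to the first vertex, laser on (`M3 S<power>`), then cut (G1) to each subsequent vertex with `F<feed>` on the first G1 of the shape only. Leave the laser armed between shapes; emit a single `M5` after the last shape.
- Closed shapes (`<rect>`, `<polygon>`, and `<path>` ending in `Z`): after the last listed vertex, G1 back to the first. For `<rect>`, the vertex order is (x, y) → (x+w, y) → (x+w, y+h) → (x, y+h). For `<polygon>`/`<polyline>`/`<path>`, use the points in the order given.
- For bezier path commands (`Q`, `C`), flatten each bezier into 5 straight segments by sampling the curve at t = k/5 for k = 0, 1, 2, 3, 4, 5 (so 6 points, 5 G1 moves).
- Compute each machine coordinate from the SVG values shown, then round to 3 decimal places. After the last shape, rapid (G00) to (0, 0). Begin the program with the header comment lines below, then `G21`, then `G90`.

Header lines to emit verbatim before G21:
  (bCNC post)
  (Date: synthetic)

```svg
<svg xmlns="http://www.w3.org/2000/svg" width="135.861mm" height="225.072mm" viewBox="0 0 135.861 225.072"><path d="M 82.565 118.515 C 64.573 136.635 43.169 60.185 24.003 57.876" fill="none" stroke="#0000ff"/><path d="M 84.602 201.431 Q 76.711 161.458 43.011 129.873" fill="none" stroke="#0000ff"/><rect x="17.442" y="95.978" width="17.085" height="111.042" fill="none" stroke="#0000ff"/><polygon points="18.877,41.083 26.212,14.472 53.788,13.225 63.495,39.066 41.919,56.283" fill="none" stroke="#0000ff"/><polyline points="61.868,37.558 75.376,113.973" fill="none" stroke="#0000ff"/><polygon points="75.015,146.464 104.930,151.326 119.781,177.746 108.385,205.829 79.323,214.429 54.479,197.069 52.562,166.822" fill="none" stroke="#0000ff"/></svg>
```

(bCNC post)
(Date: synthetic)
G21
G90
G00 X82.565 Y106.557
M3 S181
G1 X71.406 Y105.684 F2772
G1 X59.698 Y119.409
G1 X47.715 Y139.635
G1 X35.726 Y158.263
G1 X24.003 Y167.196
G00 X84.602 Y23.641
M3 S181
G1 X80.413 Y39.295 F2772
G1 X74.160 Y54.277
G1 X65.842 Y68.589
G1 X55.459 Y82.229
G1 X43.011 Y95.199
G00 X17.442 Y129.094
M3 S181
G1 X34.527 Y129.094 F2772
G1 X34.527 Y18.052
G1 X17.442 Y18.052
G1 X17.442 Y129.094
G00 X18.877 Y183.989
M3 S181
G1 X26.212 Y210.600 F2772
G1 X53.788 Y211.847
G1 X63.495 Y186.006
G1 X41.919 Y168.789
G1 X18.877 Y183.989
G00 X61.868 Y187.514
M3 S181
G1 X75.376 Y111.099 F2772
G00 X75.015 Y78.608
M3 S181
G1 X104.930 Y73.746 F2772
G1 X119.781 Y47.326
G1 X108.385 Y19.243
G1 X79.323 Y10.643
G1 X54.479 Y28.003
G1 X52.562 Y58.250
G1 X75.015 Y78.608
M5
G00 X0.000 Y0.000

Since the viewBox matches the mm dimensions, user units are millimetres directly. The only transform is the Y-flip y_m = 225.072 − y_svg.

Shape 1 is a cubic bezier drawn with `<path>`. Its stroke #0000ff means engrave at S181, F2772. After flipping Y the toolpath is (82.565,106.557) → (71.406,105.684) → (59.698,119.409) → (47.715,139.635) → (35.726,158.263) → (24.003,167.196).

Shape 2 is a quadratic bezier drawn with `<path>`. Its stroke #0000ff means engrave at S181, F2772. After flipping Y the toolpath is (84.602,23.641) → (80.413,39.295) → (74.160,54.277) → (65.842,68.589) → (55.459,82.229) → (43.011,95.199).

Shape 3 is a rectangle drawn with `<rect>`. Its stroke #0000ff means engrave at S181, F2772. After flipping Y the toolpath is (17.442,129.094) → (34.527,129.094) → (34.527,18.052) → (17.442,18.052) → (17.442,129.094), returning to the start.

Shape 4 is a regular polygon drawn with `<polygon>`. Its stroke #0000ff means engrave at S181, F2772. After flipping Y the toolpath is (18.877,183.989) → (26.212,210.600) → (53.788,211.847) → (63.495,186.006) → (41.919,168.789) → (18.877,183.989), returning to the start.

Shape 5 is a line segment drawn with `<polyline>`. Its stroke #0000ff means engrave at S181, F2772. After flipping Y the toolpath is (61.868,187.514) → (75.376,111.099).

Shape 6 is a regular polygon drawn with `<polygon>`. Its stroke #0000ff means engrave at S181, F2772. After flipping Y the toolpath is (75.015,78.608) → (104.930,73.746) → (119.781,47.326) → (108.385,19.243) → (79.323,10.643) → (54.479,28.003) → (52.562,58.250) → (75.015,78.608), returning to the start.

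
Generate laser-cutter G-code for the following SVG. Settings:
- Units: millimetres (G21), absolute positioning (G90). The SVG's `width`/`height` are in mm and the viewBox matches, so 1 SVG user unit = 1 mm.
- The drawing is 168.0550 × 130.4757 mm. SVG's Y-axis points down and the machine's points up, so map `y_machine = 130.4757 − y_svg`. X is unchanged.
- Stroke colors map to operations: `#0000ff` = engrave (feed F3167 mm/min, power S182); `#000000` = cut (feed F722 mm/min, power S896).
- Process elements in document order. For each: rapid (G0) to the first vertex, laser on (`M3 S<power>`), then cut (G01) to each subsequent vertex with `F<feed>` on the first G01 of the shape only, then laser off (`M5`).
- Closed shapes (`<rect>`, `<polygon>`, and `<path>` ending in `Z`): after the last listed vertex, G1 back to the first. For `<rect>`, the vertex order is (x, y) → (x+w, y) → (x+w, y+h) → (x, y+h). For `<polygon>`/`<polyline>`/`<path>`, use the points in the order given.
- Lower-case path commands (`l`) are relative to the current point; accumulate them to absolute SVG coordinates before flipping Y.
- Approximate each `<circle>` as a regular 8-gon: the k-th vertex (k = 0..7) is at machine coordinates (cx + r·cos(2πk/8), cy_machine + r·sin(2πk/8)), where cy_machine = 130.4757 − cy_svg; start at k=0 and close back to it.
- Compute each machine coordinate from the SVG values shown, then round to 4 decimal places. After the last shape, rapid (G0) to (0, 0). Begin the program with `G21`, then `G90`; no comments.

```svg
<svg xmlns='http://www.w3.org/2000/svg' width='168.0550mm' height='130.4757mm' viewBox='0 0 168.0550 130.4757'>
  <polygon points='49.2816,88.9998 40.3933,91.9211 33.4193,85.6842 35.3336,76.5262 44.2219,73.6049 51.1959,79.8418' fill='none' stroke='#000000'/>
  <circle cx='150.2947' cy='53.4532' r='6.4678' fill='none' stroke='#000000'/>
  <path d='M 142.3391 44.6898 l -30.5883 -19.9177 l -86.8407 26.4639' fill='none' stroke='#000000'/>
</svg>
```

G21
G90
G0 X49.2816 Y41.4759
M3 S896
G01 X40.3933 Y38.5546 F722
G01 X33.4193 Y44.7915
G01 X35.3336 Y53.9495
G01 X44.2219 Y56.8708
G01 X51.1959 Y50.6339
G01 X49.2816 Y41.4759
M5
G0 X156.7625 Y77.0225
M3 S896
G01 X154.8681 Y81.5959 F722
G01 X150.2947 Y83.4903
G01 X145.7213 Y81.5959
G01 X143.8269 Y77.0225
G01 X145.7213 Y72.4491
G01 X150.2947 Y70.5547
G01 X154.8681 Y72.4491
G01 X156.7625 Y77.0225
M5
G0 X142.3391 Y85.7859
M3 S896
G01 X111.7508 Y105.7036 F722
G01 X24.9101 Y79.2397
M5
G0 X0.0000 Y0.0000

1 u = 1 mm; y_m = 130.4757 − y.

[1] `<polygon>` regular polygon, #000000→cut S896 F722: (49.2816,41.4759) → (40.3933,38.5546) → (33.4193,44.7915) → (35.3336,53.9495) → (44.2219,56.8708) → (51.1959,50.6339) → (49.2816,41.4759) (closed)

[2] `<circle>` circle, #000000→cut S896 F722: (156.7625,77.0225) → (154.8681,81.5959) → (150.2947,83.4903) → (145.7213,81.5959) → (143.8269,77.0225) → (145.7213,72.4491) → (150.2947,70.5547) → (154.8681,72.4491) → (156.7625,77.0225) (closed)

[3] `<path>` open polyline, #000000→cut S896 F722: (142.3391,85.7859) → (111.7508,105.7036) → (24.9101,79.2397)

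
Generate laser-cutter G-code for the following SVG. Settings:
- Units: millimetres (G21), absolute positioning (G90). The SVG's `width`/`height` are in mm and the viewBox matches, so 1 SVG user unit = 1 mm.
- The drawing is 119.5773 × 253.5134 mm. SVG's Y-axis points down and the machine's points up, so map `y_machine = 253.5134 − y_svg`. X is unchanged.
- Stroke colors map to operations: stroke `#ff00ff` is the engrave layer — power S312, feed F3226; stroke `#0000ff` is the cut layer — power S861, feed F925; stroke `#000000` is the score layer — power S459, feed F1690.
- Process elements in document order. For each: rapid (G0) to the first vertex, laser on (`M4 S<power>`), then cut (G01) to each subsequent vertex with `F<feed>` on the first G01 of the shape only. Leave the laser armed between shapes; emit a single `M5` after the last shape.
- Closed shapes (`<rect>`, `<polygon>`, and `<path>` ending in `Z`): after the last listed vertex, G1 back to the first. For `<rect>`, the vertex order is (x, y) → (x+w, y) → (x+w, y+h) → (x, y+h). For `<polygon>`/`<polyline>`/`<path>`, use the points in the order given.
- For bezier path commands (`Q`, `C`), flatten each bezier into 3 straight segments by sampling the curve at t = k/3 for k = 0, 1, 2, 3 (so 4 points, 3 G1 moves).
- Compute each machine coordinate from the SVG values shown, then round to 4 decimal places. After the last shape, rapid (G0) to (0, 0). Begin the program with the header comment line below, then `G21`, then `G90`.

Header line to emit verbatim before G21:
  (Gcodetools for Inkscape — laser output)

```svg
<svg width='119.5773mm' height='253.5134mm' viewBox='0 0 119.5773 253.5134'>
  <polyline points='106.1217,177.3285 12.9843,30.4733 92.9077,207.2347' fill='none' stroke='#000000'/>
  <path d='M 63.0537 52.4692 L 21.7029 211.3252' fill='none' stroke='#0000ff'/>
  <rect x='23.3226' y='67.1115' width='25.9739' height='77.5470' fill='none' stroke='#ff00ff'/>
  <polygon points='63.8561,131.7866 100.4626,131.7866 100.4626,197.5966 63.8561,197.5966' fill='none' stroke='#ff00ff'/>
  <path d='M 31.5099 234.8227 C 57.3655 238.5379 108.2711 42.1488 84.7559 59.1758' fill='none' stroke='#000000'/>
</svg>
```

1 u = 1 mm; y_m = 253.5134 − y.

[1] `<polyline>` open polyline, #000000→score S459 F1690: (106.1217,76.1849) → (12.9843,223.0401) → (92.9077,46.2787)

[2] `<path>` line segment, #0000ff→cut S861 F925: (63.0537,201.0442) → (21.7029,42.1882)

[3] `<rect>` rectangle, #ff00ff→engrave S312 F3226: (23.3226,186.4019) → (49.2965,186.4019) → (49.2965,108.8549) → (23.3226,108.8549) → (23.3226,186.4019) (closed)

[4] `<polygon>` rectangle, #ff00ff→engrave S312 F3226: (63.8561,121.7268) → (100.4626,121.7268) → (100.4626,55.9168) → (63.8561,55.9168) → (63.8561,121.7268) (closed)

[5] `<path>` cubic bezier, #000000→score S459 F1690: (31.5099,18.6907) → (62.0314,66.3614) → (87.1483,155.5415) → (84.7559,194.3376)

(Gcodetools for Inkscape — laser output)
G21
G90
G0 X106.1217 Y76.1849
M4 S459
G01 X12.9843 Y223.0401 F1690
G01 X92.9077 Y46.2787
G0 X63.0537 Y201.0442
M4 S861
G01 X21.7029 Y42.1882 F925
G0 X23.3226 Y186.4019
M4 S312
G01 X49.2965 Y186.4019 F3226
G01 X49.2965 Y108.8549
G01 X23.3226 Y108.8549
G01 X23.3226 Y186.4019
G0 X63.8561 Y121.7268
M4 S312
G01 X100.4626 Y121.7268 F3226
G01 X100.4626 Y55.9168
G01 X63.8561 Y55.9168
G01 X63.8561 Y121.7268
G0 X31.5099 Y18.6907
M4 S459
G01 X62.0314 Y66.3614 F1690
G01 X87.1483 Y155.5415
G01 X84.7559 Y194.3376
M5
G0 X0.0000 Y0.0000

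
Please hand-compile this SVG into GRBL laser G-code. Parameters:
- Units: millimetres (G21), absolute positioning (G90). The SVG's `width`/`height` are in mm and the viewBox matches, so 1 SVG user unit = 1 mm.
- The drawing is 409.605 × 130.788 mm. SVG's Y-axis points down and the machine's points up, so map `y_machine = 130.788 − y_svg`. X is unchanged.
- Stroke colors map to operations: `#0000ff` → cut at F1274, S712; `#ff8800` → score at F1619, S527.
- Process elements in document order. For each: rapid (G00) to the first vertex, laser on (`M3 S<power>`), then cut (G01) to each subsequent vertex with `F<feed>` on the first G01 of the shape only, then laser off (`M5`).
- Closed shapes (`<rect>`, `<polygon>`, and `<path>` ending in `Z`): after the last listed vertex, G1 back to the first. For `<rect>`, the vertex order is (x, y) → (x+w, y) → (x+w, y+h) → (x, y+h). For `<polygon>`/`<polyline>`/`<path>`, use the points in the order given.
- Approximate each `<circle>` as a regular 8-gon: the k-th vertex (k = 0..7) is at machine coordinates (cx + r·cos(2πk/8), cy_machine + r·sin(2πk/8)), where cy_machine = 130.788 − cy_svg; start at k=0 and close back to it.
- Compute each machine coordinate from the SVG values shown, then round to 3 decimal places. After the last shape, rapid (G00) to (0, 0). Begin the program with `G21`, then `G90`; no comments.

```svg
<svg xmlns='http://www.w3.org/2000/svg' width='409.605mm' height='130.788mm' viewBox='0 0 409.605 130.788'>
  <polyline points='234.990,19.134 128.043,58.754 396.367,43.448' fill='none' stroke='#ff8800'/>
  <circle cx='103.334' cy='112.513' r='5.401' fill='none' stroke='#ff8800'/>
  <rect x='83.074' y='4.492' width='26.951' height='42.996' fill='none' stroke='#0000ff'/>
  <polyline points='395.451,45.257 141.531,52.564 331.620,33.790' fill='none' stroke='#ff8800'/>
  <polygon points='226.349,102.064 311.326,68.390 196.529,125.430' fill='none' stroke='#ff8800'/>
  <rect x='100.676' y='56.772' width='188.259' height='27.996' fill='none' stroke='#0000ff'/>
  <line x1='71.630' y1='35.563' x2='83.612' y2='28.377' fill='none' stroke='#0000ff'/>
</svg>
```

viewBox `0 0 409.605 130.788` with mm width/height → 1 unit = 1 mm. Flip: y_m = 130.788 − y_svg.

**Shape 1** — `<polyline>` open polyline, stroke `#ff8800` → score (S527, F1619). Machine vertices: (234.990,111.654) → (128.043,72.034) → (396.367,87.340). Open path.

**Shape 2** — `<circle>` circle, stroke `#ff8800` → score (S527, F1619). Machine vertices: (108.735,18.275) → (107.153,22.094) → (103.334,23.676) → (99.515,22.094) → (97.933,18.275) → (99.515,14.456) → (103.334,12.874) → (107.153,14.456) → (108.735,18.275). Closed: final G1 returns to the first vertex.

**Shape 3** — `<rect>` rectangle, stroke `#0000ff` → cut (S712, F1274). Machine vertices: (83.074,126.296) → (110.025,126.296) → (110.025,83.300) → (83.074,83.300) → (83.074,126.296). Closed: final G1 returns to the first vertex.

**Shape 4** — `<polyline>` open polyline, stroke `#ff8800` → score (S527, F1619). Machine vertices: (395.451,85.531) → (141.531,78.224) → (331.620,96.998). Open path.

**Shape 5** — `<polygon>` closed polygon, stroke `#ff8800` → score (S527, F1619). Machine vertices: (226.349,28.724) → (311.326,62.398) → (196.529,5.358) → (226.349,28.724). Closed: final G1 returns to the first vertex.

**Shape 6** — `<rect>` rectangle, stroke `#0000ff` → cut (S712, F1274). Machine vertices: (100.676,74.016) → (288.935,74.016) → (288.935,46.020) → (100.676,46.020) → (100.676,74.016). Closed: final G1 returns to the first vertex.

**Shape 7** — `<line>` line segment, stroke `#0000ff` → cut (S712, F1274). Machine vertices: (71.630,95.225) → (83.612,102.411). Open path.

G21
G90
G00 X234.990 Y111.654
M3 S527
G01 X128.043 Y72.034 F1619
G01 X396.367 Y87.340
M5
G00 X108.735 Y18.275
M3 S527
G01 X107.153 Y22.094 F1619
G01 X103.334 Y23.676
G01 X99.515 Y22.094
G01 X97.933 Y18.275
G01 X99.515 Y14.456
G01 X103.334 Y12.874
G01 X107.153 Y14.456
G01 X108.735 Y18.275
M5
G00 X83.074 Y126.296
M3 S712
G01 X110.025 Y126.296 F1274
G01 X110.025 Y83.300
G01 X83.074 Y83.300
G01 X83.074 Y126.296
M5
G00 X395.451 Y85.531
M3 S527
G01 X141.531 Y78.224 F1619
G01 X331.620 Y96.998
M5
G00 X226.349 Y28.724
M3 S527
G01 X311.326 Y62.398 F1619
G01 X196.529 Y5.358
G01 X226.349 Y28.724
M5
G00 X100.676 Y74.016
M3 S712
G01 X288.935 Y74.016 F1274
G01 X288.935 Y46.020
G01 X100.676 Y46.020
G01 X100.676 Y74.016
M5
G00 X71.630 Y95.225
M3 S712
G01 X83.612 Y102.411 F1274
M5
G00 X0.000 Y0.000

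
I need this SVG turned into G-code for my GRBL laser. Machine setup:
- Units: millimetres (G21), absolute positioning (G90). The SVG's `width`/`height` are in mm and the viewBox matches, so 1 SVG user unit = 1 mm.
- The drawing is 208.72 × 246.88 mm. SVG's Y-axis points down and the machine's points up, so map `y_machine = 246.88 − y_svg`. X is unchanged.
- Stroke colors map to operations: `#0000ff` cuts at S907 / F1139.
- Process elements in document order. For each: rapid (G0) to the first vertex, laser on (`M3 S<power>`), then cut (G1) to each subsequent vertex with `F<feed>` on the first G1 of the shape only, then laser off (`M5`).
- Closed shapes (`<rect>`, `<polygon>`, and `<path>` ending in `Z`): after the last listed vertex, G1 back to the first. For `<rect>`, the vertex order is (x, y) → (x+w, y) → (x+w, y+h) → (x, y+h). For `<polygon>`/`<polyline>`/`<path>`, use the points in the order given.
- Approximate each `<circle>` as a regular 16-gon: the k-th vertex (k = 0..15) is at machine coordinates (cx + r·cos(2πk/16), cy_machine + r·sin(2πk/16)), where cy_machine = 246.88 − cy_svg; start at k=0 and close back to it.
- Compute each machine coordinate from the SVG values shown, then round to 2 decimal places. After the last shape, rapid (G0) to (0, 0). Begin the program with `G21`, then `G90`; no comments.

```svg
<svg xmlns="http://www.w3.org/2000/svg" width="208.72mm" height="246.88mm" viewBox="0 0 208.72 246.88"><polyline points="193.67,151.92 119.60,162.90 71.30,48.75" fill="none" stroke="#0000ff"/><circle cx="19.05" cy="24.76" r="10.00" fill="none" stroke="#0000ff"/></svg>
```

viewBox `0 0 208.72 246.88` with mm width/height → 1 unit = 1 mm. Flip: y_m = 246.88 − y_svg.

**Shape 1** — `<polyline>` open polyline, stroke `#0000ff` → cut (S907, F1139). Machine vertices: (193.67,94.96) → (119.60,83.98) → (71.30,198.13). Open path.

**Shape 2** — `<circle>` circle, stroke `#0000ff` → cut (S907, F1139). Machine vertices: (29.05,222.12) → (28.29,225.95) → (26.12,229.19) → (22.88,231.36) → (19.05,232.12) → (15.22,231.36) → (11.98,229.19) → (9.81,225.95) → (9.05,222.12) → (9.81,218.29) → (11.98,215.05) → (15.22,212.88) → (19.05,212.12) → (22.88,212.88) → (26.12,215.05) → (28.29,218.29) → (29.05,222.12). Closed: final G1 returns to the first vertex.

G21
G90
G0 X193.67 Y94.96
M3 S907
G1 X119.60 Y83.98 F1139
G1 X71.30 Y198.13
M5
G0 X29.05 Y222.12
M3 S907
G1 X28.29 Y225.95 F1139
G1 X26.12 Y229.19
G1 X22.88 Y231.36
G1 X19.05 Y232.12
G1 X15.22 Y231.36
G1 X11.98 Y229.19
G1 X9.81 Y225.95
G1 X9.05 Y222.12
G1 X9.81 Y218.29
G1 X11.98 Y215.05
G1 X15.22 Y212.88
G1 X19.05 Y212.12
G1 X22.88 Y212.88
G1 X26.12 Y215.05
G1 X28.29 Y218.29
G1 X29.05 Y222.12
M5
G0 X0.00 Y0.00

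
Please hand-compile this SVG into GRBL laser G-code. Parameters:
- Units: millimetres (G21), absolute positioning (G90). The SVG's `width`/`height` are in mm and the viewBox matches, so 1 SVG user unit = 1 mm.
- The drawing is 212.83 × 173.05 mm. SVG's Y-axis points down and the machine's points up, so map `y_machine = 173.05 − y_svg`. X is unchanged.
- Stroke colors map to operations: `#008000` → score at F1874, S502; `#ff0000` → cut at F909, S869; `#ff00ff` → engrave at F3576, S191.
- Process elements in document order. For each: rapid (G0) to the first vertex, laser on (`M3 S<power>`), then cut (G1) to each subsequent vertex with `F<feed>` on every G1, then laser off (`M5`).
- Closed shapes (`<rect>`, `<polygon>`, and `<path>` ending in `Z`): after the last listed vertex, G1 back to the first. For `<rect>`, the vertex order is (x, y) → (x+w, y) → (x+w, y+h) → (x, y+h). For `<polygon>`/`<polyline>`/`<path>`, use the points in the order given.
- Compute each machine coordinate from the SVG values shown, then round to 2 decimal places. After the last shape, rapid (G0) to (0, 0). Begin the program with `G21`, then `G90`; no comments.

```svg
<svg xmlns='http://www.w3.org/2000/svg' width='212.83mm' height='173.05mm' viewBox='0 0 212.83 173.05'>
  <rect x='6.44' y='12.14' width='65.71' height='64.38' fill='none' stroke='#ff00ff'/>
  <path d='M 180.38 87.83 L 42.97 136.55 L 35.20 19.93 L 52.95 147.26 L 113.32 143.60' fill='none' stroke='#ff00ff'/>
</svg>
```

G21
G90
G0 X6.44 Y160.91
M3 S191
G1 X72.15 Y160.91 F3576
G1 X72.15 Y96.53 F3576
G1 X6.44 Y96.53 F3576
G1 X6.44 Y160.91 F3576
M5
G0 X180.38 Y85.22
M3 S191
G1 X42.97 Y36.50 F3576
G1 X35.20 Y153.12 F3576
G1 X52.95 Y25.79 F3576
G1 X113.32 Y29.45 F3576
M5
G0 X0.00 Y0.00

viewBox `0 0 212.83 173.05` with mm width/height → 1 unit = 1 mm. Flip: y_m = 173.05 − y_svg.

**Shape 1** — `<rect>` rectangle, stroke `#ff00ff` → engrave (S191, F3576). Machine vertices: (6.44,160.91) → (72.15,160.91) → (72.15,96.53) → (6.44,96.53) → (6.44,160.91). Closed: final G1 returns to the first vertex.

**Shape 2** — `<path>` open polyline, stroke `#ff00ff` → engrave (S191, F3576). Machine vertices: (180.38,85.22) → (42.97,36.50) → (35.20,153.12) → (52.95,25.79) → (113.32,29.45). Open path.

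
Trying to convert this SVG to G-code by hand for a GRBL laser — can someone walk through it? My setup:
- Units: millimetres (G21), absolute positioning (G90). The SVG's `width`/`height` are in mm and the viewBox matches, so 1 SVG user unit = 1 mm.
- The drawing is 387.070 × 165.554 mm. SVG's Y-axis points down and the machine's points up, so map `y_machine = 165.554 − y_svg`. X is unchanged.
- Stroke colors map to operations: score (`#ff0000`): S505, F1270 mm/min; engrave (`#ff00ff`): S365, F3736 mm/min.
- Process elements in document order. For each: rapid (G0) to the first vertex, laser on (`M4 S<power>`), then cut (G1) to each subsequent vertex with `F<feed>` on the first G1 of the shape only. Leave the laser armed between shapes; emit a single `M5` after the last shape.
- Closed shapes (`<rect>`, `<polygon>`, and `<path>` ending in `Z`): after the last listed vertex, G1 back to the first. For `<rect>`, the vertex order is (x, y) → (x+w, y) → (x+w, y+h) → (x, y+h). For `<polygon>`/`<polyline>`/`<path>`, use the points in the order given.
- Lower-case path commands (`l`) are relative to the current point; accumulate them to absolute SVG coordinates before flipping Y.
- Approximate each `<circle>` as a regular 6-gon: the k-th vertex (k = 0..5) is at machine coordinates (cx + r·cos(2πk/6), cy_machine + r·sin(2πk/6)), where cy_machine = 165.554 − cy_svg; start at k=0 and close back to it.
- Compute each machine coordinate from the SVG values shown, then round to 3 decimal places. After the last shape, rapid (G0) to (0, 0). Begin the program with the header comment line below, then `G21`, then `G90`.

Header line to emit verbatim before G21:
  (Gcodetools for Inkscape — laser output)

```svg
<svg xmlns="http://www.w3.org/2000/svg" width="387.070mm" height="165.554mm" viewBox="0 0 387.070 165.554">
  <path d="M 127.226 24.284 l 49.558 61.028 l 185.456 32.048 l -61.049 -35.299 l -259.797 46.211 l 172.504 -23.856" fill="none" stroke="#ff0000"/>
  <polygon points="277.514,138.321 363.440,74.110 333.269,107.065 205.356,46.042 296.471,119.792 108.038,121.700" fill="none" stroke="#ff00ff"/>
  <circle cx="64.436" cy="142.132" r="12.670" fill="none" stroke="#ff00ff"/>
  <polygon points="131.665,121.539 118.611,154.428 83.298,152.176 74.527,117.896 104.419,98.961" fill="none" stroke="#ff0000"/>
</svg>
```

Since the viewBox matches the mm dimensions, user units are millimetres directly. The only transform is the Y-flip y_m = 165.554 − y_svg.

Shape 1 is a open polyline drawn with `<path>`. Its stroke #ff0000 means score at S505, F1270. After flipping Y the toolpath is (127.226,141.270) → (176.784,80.242) → (362.240,48.194) → (301.191,83.493) → (41.394,37.282) → (213.898,61.138).

Shape 2 is a closed polygon drawn with `<polygon>`. Its stroke #ff00ff means engrave at S365, F3736. After flipping Y the toolpath is (277.514,27.233) → (363.440,91.444) → (333.269,58.489) → (205.356,119.512) → (296.471,45.762) → (108.038,43.854) → (277.514,27.233), returning to the start.

Shape 3 is a circle drawn with `<circle>`. Its stroke #ff00ff means engrave at S365, F3736. After flipping Y the toolpath is (77.106,23.422) → (70.771,34.395) → (58.101,34.395) → (51.766,23.422) → (58.101,12.449) → (70.771,12.449) → (77.106,23.422), returning to the start.

Shape 4 is a regular polygon drawn with `<polygon>`. Its stroke #ff0000 means score at S505, F1270. After flipping Y the toolpath is (131.665,44.015) → (118.611,11.126) → (83.298,13.378) → (74.527,47.658) → (104.419,66.593) → (131.665,44.015), returning to the start.

(Gcodetools for Inkscape — laser output)
G21
G90
G0 X127.226 Y141.270
M4 S505
G1 X176.784 Y80.242 F1270
G1 X362.240 Y48.194
G1 X301.191 Y83.493
G1 X41.394 Y37.282
G1 X213.898 Y61.138
G0 X277.514 Y27.233
M4 S365
G1 X363.440 Y91.444 F3736
G1 X333.269 Y58.489
G1 X205.356 Y119.512
G1 X296.471 Y45.762
G1 X108.038 Y43.854
G1 X277.514 Y27.233
G0 X77.106 Y23.422
M4 S365
G1 X70.771 Y34.395 F3736
G1 X58.101 Y34.395
G1 X51.766 Y23.422
G1 X58.101 Y12.449
G1 X70.771 Y12.449
G1 X77.106 Y23.422
G0 X131.665 Y44.015
M4 S505
G1 X118.611 Y11.126 F1270
G1 X83.298 Y13.378
G1 X74.527 Y47.658
G1 X104.419 Y66.593
G1 X131.665 Y44.015
M5
G0 X0.000 Y0.000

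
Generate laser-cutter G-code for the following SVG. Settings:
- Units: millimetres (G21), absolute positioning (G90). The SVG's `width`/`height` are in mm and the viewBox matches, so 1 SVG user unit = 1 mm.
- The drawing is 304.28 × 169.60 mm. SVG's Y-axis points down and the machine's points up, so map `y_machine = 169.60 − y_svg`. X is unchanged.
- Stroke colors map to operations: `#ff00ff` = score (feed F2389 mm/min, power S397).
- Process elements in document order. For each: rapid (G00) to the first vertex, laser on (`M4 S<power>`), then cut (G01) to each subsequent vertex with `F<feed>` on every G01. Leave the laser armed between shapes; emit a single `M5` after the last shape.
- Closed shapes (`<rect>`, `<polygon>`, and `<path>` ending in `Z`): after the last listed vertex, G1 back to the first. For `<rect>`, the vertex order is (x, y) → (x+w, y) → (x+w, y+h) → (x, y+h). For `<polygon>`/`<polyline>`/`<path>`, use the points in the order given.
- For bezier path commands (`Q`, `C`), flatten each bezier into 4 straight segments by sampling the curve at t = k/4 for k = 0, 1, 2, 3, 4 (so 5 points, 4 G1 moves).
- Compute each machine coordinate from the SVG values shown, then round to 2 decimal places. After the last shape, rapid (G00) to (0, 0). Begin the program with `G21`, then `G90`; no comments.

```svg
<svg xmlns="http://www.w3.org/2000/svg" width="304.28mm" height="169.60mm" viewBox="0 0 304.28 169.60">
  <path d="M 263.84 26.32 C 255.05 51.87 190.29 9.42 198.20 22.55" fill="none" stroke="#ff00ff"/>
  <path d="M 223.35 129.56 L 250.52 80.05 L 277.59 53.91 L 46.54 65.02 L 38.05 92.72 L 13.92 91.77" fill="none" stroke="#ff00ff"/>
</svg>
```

G21
G90
G00 X263.84 Y143.28
M4 S397
G01 X248.76 Y134.94 F2389
G01 X224.76 Y140.51 F2389
G01 X203.88 Y148.41 F2389
G01 X198.20 Y147.05 F2389
G00 X223.35 Y40.04
M4 S397
G01 X250.52 Y89.55 F2389
G01 X277.59 Y115.69 F2389
G01 X46.54 Y104.58 F2389
G01 X38.05 Y76.88 F2389
G01 X13.92 Y77.83 F2389
M5
G00 X0.00 Y0.00

viewBox `0 0 304.28 169.60` with mm width/height → 1 unit = 1 mm. Flip: y_m = 169.60 − y_svg.

**Shape 1** — `<path>` cubic bezier, stroke `#ff00ff` → score (S397, F2389). Control points (SVG): P0=(263.84,26.32), P1=(255.05,51.87), P2=(190.29,9.42), P3=(198.20,22.55); sampled at t=k/4. Machine vertices: (263.84,143.28) → (248.76,134.94) → (224.76,140.51) → (203.88,148.41) → (198.20,147.05). Open path.

**Shape 2** — `<path>` open polyline, stroke `#ff00ff` → score (S397, F2389). Machine vertices: (223.35,40.04) → (250.52,89.55) → (277.59,115.69) → (46.54,104.58) → (38.05,76.88) → (13.92,77.83). Open path.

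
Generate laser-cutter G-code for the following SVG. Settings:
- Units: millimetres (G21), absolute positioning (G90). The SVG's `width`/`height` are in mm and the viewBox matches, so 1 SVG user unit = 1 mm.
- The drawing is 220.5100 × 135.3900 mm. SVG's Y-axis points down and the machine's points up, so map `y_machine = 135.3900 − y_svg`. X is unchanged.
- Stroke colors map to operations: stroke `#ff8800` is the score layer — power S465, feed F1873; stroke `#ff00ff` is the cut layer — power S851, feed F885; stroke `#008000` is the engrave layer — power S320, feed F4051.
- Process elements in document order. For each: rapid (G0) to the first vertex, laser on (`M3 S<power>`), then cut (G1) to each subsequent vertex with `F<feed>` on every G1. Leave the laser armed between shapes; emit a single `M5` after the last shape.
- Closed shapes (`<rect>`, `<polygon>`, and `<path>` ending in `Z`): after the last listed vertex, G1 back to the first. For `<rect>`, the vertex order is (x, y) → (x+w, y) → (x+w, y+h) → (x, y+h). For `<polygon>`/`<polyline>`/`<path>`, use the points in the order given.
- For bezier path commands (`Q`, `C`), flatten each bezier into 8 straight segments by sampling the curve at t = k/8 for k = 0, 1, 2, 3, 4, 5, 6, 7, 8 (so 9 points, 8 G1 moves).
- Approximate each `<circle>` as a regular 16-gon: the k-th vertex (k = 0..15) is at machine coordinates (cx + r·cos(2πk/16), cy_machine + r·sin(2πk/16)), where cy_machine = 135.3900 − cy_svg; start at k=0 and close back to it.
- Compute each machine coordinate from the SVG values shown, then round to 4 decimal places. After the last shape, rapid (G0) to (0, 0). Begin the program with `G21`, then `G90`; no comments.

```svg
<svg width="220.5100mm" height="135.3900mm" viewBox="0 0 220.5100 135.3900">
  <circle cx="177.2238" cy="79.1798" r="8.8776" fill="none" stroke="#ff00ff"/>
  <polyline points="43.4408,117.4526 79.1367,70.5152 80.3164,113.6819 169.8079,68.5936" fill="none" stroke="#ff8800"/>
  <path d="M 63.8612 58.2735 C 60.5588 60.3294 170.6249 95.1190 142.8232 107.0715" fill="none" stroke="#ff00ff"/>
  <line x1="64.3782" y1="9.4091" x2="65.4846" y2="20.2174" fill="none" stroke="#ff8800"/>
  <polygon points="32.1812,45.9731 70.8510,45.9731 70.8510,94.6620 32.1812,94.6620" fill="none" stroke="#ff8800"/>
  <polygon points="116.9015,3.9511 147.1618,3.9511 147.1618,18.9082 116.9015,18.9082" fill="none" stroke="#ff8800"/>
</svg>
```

viewBox `0 0 220.5100 135.3900` with mm width/height → 1 unit = 1 mm. Flip: y_m = 135.3900 − y_svg.

**Shape 1** — `<circle>` circle, stroke `#ff00ff` → cut (S851, F885). Machine vertices: (186.1014,56.2102) → (185.4256,59.6075) → (183.5012,62.4876) → (180.6211,64.4120) → (177.2238,65.0878) → (173.8265,64.4120) → (170.9464,62.4876) → (169.0220,59.6075) → (168.3462,56.2102) → (169.0220,52.8129) → (170.9464,49.9328) → (173.8265,48.0084) → (177.2238,47.3326) → (180.6211,48.0084) → (183.5012,49.9328) → (185.4256,52.8129) → (186.1014,56.2102). Closed: final G1 returns to the first vertex.

**Shape 2** — `<polyline>` open polyline, stroke `#ff8800` → score (S465, F1873). Machine vertices: (43.4408,17.9374) → (79.1367,64.8748) → (80.3164,21.7081) → (169.8079,66.7964). Open path.

**Shape 3** — `<path>` cubic bezier, stroke `#ff00ff` → cut (S851, F885). Control points (SVG): P0=(63.8612,58.2735), P1=(60.5588,60.3294), P2=(170.6249,95.1190), P3=(142.8232,107.0715); sampled at t=k/8. Machine vertices: (63.8612,77.1165) → (67.4463,74.9197) → (78.7154,70.3053) → (94.7245,63.9246) → (112.5294,56.4287) → (129.1859,48.4690) → (141.7498,40.6965) → (147.2770,33.7626) → (142.8232,28.3185). Open path.

**Shape 4** — `<line>` line segment, stroke `#ff8800` → score (S465, F1873). Machine vertices: (64.3782,125.9809) → (65.4846,115.1726). Open path.

**Shape 5** — `<polygon>` rectangle, stroke `#ff8800` → score (S465, F1873). Machine vertices: (32.1812,89.4169) → (70.8510,89.4169) → (70.8510,40.7280) → (32.1812,40.7280) → (32.1812,89.4169). Closed: final G1 returns to the first vertex.

**Shape 6** — `<polygon>` rectangle, stroke `#ff8800` → score (S465, F1873). Machine vertices: (116.9015,131.4389) → (147.1618,131.4389) → (147.1618,116.4818) → (116.9015,116.4818) → (116.9015,131.4389). Closed: final G1 returns to the first vertex.

G21
G90
G0 X186.1014 Y56.2102
M3 S851
G1 X185.4256 Y59.6075 F885
G1 X183.5012 Y62.4876 F885
G1 X180.6211 Y64.4120 F885
G1 X177.2238 Y65.0878 F885
G1 X173.8265 Y64.4120 F885
G1 X170.9464 Y62.4876 F885
G1 X169.0220 Y59.6075 F885
G1 X168.3462 Y56.2102 F885
G1 X169.0220 Y52.8129 F885
G1 X170.9464 Y49.9328 F885
G1 X173.8265 Y48.0084 F885
G1 X177.2238 Y47.3326 F885
G1 X180.6211 Y48.0084 F885
G1 X183.5012 Y49.9328 F885
G1 X185.4256 Y52.8129 F885
G1 X186.1014 Y56.2102 F885
G0 X43.4408 Y17.9374
M3 S465
G1 X79.1367 Y64.8748 F1873
G1 X80.3164 Y21.7081 F1873
G1 X169.8079 Y66.7964 F1873
G0 X63.8612 Y77.1165
M3 S851
G1 X67.4463 Y74.9197 F885
G1 X78.7154 Y70.3053 F885
G1 X94.7245 Y63.9246 F885
G1 X112.5294 Y56.4287 F885
G1 X129.1859 Y48.4690 F885
G1 X141.7498 Y40.6965 F885
G1 X147.2770 Y33.7626 F885
G1 X142.8232 Y28.3185 F885
G0 X64.3782 Y125.9809
M3 S465
G1 X65.4846 Y115.1726 F1873
G0 X32.1812 Y89.4169
M3 S465
G1 X70.8510 Y89.4169 F1873
G1 X70.8510 Y40.7280 F1873
G1 X32.1812 Y40.7280 F1873
G1 X32.1812 Y89.4169 F1873
G0 X116.9015 Y131.4389
M3 S465
G1 X147.1618 Y131.4389 F1873
G1 X147.1618 Y116.4818 F1873
G1 X116.9015 Y116.4818 F1873
G1 X116.9015 Y131.4389 F1873
M5
G0 X0.0000 Y0.0000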